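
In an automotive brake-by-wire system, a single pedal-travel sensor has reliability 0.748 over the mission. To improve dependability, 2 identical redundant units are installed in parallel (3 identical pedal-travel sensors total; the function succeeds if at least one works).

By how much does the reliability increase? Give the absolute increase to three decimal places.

0.236

R_before = 0.748
R_after = 1 − (1 − 0.748)^3 = 0.984
ΔR = 0.984 − 0.748 = 0.236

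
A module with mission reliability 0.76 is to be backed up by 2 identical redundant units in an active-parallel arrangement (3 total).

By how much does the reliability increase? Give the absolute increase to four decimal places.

0.2262

R_before = 0.76
R_after = 1 − (1 − 0.76)^3 = 0.9862
ΔR = 0.9862 − 0.76 = 0.2262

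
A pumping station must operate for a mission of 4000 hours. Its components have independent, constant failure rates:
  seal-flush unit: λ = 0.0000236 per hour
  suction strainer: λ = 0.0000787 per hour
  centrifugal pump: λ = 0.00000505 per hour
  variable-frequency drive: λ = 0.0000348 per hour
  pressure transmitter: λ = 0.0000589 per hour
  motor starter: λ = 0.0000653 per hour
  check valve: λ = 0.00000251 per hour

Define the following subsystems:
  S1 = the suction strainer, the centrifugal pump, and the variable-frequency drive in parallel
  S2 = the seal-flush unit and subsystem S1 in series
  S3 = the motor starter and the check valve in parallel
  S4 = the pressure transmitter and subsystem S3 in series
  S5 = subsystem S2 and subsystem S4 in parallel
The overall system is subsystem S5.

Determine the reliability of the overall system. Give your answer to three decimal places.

0.981

R(seal-flush unit) = exp(−0.0000236 × 4000) = 0.90992
R(suction strainer) = exp(−0.0000787 × 4000) = 0.72993
R(centrifugal pump) = exp(−0.00000505 × 4000) = 0.98000
R(variable-frequency drive) = exp(−0.0000348 × 4000) = 0.87005
R(pressure transmitter) = exp(−0.0000589 × 4000) = 0.79010
R(motor starter) = exp(−0.0000653 × 4000) = 0.77013
R(check valve) = exp(−0.00000251 × 4000) = 0.99001
Parallel (suction strainer, centrifugal pump, and variable-frequency drive): 1 − (1 − 0.72993)(1 − 0.98000)(1 − 0.87005) = 0.99930
Series (seal-flush unit and [0.99930]): 0.90992 × 0.99930 = 0.90928
Parallel (motor starter and check valve): 1 − (1 − 0.77013)(1 − 0.99001) = 0.99770
Series (pressure transmitter and [0.99770]): 0.79010 × 0.99770 = 0.78828
Parallel ([0.90928] and [0.78828]): 1 − (1 − 0.90928)(1 − 0.78828) = 0.981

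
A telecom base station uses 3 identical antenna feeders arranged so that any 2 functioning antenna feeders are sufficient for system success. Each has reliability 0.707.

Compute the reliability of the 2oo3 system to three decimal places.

R = Σ_{i=2}^{3} C(3,i) p^i (1−p)^{3−i} with p = 0.707
C(3,2)·0.707^2·0.293^1 = 0.43937
C(3,3)·0.707^3·0.293^0 = 0.35339
Sum = 0.793

0.793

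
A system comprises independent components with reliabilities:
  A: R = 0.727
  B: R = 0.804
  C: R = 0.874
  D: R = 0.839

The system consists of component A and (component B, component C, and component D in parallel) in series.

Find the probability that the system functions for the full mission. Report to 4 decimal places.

Parallel (B, C, and D): 1 − (1 − 0.804000)(1 − 0.874000)(1 − 0.839000) = 0.996024
Series (A and [0.996024]): 0.727000 × 0.996024 = 0.7241

0.7241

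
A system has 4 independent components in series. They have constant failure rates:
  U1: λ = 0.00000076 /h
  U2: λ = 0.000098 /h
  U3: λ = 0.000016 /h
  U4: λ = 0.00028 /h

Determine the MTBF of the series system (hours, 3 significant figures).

Series of exponential components: λ_sys = Σ λ_i
λ_sys = 0.00000076 + 0.000098 + 0.000016 + 0.00028 = 3.9476e-04 /h
MTBF = 1 / λ_sys = 2530 h

2530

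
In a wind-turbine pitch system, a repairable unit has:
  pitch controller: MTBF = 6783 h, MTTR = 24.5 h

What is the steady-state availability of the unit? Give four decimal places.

A(pitch controller) = MTBF/(MTBF+MTTR) = 6783/(6783+24.5) = 0.9964

0.9964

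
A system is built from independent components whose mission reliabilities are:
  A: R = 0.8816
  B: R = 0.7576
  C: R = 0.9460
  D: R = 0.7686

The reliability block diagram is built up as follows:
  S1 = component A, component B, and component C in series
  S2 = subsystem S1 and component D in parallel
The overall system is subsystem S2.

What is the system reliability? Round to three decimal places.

Series (A, B, and C): 0.88160 × 0.75760 × 0.94600 = 0.63183
Parallel ([0.63183] and D): 1 − (1 − 0.63183)(1 − 0.76860) = 0.915

0.915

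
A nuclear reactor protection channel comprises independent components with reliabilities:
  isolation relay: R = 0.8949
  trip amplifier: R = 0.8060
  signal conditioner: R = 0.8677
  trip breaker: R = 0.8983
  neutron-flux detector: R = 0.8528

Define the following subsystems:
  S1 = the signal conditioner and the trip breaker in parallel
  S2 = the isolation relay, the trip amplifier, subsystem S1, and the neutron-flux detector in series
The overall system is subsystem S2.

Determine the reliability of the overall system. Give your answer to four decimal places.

0.6068

Parallel (signal conditioner and trip breaker): 1 − (1 − 0.867700)(1 − 0.898300) = 0.986545
Series (isolation relay, trip amplifier, [0.986545], and neutron-flux detector): 0.894900 × 0.806000 × 0.986545 × 0.852800 = 0.6068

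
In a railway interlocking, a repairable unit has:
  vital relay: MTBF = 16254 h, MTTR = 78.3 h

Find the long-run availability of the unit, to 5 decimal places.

A(vital relay) = MTBF/(MTBF+MTTR) = 16254/(16254+78.3) = 0.99521

0.99521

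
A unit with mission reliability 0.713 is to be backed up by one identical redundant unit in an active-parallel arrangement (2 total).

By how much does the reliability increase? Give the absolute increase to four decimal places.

R_before = 0.713
R_after = 1 − (1 − 0.713)^2 = 0.9176
ΔR = 0.9176 − 0.713 = 0.2046

0.2046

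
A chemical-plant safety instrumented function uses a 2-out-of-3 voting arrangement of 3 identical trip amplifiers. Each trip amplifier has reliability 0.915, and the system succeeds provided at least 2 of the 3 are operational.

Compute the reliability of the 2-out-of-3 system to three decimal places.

0.980

R = Σ_{i=2}^{3} C(3,i) p^i (1−p)^{3−i} with p = 0.915
C(3,2)·0.915^2·0.085^1 = 0.21349
C(3,3)·0.915^3·0.085^0 = 0.76606
Sum = 0.980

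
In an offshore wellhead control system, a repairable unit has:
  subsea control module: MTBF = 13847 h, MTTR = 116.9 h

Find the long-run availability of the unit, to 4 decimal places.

A(subsea control module) = MTBF/(MTBF+MTTR) = 13847/(13847+116.9) = 0.9916

0.9916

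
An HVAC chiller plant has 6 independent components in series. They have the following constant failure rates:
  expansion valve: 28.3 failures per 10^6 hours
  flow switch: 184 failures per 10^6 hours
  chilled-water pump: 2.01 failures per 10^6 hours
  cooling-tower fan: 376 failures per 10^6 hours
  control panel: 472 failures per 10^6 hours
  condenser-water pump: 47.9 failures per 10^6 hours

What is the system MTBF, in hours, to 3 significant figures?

Series of exponential components: λ_sys = Σ λ_i
λ_sys = 0.0000283 + 0.000184 + 0.00000201 + 0.000376 + 0.000472 + 0.0000479 = 1.1102e-03 /h
MTBF = 1 / λ_sys = 901 h

901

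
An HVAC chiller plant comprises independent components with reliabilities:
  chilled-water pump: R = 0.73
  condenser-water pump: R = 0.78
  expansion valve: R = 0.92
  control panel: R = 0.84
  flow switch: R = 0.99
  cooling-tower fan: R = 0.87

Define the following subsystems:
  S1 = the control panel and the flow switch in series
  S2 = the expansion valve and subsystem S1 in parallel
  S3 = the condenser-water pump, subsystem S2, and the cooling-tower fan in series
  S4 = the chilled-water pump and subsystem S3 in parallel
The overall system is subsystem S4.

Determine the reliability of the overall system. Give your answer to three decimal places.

Series (control panel and flow switch): 0.84000 × 0.99000 = 0.83160
Parallel (expansion valve and [0.83160]): 1 − (1 − 0.92000)(1 − 0.83160) = 0.98653
Series (condenser-water pump, [0.98653], and cooling-tower fan): 0.78000 × 0.98653 × 0.87000 = 0.66946
Parallel (chilled-water pump and [0.66946]): 1 − (1 − 0.73000)(1 − 0.66946) = 0.911

0.911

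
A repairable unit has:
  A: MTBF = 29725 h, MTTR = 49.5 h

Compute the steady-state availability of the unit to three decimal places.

0.998

A(A) = MTBF/(MTBF+MTTR) = 29725/(29725+49.5) = 0.998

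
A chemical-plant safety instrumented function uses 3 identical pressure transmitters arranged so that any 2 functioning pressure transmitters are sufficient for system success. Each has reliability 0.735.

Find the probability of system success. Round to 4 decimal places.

0.8265

R = Σ_{i=2}^{3} C(3,i) p^i (1−p)^{3−i} with p = 0.735
C(3,2)·0.735^2·0.265^1 = 0.429479
C(3,3)·0.735^3·0.265^0 = 0.397065
Sum = 0.8265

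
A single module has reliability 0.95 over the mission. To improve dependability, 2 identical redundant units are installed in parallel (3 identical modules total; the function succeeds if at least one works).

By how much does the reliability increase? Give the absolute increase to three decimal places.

R_before = 0.95
R_after = 1 − (1 − 0.95)^3 = 1.000
ΔR = 1.000 − 0.95 = 0.050

0.050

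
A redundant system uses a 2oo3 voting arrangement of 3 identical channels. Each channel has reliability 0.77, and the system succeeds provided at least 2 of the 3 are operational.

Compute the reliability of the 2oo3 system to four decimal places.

R = Σ_{i=2}^{3} C(3,i) p^i (1−p)^{3−i} with p = 0.77
C(3,2)·0.77^2·0.23^1 = 0.409101
C(3,3)·0.77^3·0.23^0 = 0.456533
Sum = 0.8656

0.8656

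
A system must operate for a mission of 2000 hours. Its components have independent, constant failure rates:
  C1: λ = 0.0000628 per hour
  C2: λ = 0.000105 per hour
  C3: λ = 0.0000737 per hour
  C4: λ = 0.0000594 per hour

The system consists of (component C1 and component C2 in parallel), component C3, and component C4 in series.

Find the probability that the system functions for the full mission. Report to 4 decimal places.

R(C1) = exp(−0.0000628 × 2000) = 0.881968
R(C2) = exp(−0.000105 × 2000) = 0.810584
R(C3) = exp(−0.0000737 × 2000) = 0.862949
R(C4) = exp(−0.0000594 × 2000) = 0.887985
Parallel (C1 and C2): 1 − (1 − 0.881968)(1 − 0.810584) = 0.977643
Series ([0.977643], C3, and C4): 0.977643 × 0.862949 × 0.887985 = 0.7492

0.7492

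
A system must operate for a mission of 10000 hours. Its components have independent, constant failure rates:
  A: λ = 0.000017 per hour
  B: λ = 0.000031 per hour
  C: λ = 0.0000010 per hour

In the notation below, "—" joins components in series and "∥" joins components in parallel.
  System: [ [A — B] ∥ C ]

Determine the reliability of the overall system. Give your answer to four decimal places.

R(A) = exp(−0.000017 × 10000) = 0.843665
R(B) = exp(−0.000031 × 10000) = 0.733447
R(C) = exp(−0.0000010 × 10000) = 0.990050
Series (A and B): 0.843665 × 0.733447 = 0.618784
Parallel ([0.618784] and C): 1 − (1 − 0.618784)(1 − 0.990050) = 0.9962

0.9962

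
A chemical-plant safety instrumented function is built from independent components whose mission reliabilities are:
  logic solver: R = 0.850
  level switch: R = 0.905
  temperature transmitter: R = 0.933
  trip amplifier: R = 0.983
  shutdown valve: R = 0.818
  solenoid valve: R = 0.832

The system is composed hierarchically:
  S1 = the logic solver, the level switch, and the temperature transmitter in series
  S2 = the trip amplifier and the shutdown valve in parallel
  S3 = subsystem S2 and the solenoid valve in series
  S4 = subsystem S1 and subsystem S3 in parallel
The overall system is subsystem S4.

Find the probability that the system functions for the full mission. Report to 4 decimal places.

Series (logic solver, level switch, and temperature transmitter): 0.850000 × 0.905000 × 0.933000 = 0.717710
Parallel (trip amplifier and shutdown valve): 1 − (1 − 0.983000)(1 − 0.818000) = 0.996906
Series ([0.996906] and solenoid valve): 0.996906 × 0.832000 = 0.829426
Parallel ([0.717710] and [0.829426]): 1 − (1 − 0.717710)(1 − 0.829426) = 0.9518

0.9518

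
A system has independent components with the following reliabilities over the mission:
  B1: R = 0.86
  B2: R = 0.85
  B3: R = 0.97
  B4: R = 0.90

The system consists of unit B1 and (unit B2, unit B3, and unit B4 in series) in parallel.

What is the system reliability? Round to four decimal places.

0.9639

Series (B2, B3, and B4): 0.850000 × 0.970000 × 0.900000 = 0.742050
Parallel (B1 and [0.742050]): 1 − (1 − 0.860000)(1 − 0.742050) = 0.9639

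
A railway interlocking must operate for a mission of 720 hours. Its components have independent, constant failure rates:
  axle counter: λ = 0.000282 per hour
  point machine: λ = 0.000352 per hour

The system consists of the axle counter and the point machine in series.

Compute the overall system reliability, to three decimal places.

R(axle counter) = exp(−0.000282 × 720) = 0.81625
R(point machine) = exp(−0.000352 × 720) = 0.77613
Series (axle counter and point machine): 0.81625 × 0.77613 = 0.634

0.634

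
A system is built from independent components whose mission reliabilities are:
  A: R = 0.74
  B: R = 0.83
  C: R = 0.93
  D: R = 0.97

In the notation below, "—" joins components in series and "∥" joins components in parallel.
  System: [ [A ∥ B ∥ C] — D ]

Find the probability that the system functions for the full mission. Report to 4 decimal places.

Parallel (A, B, and C): 1 − (1 − 0.740000)(1 − 0.830000)(1 − 0.930000) = 0.996906
Series ([0.996906] and D): 0.996906 × 0.970000 = 0.9670

0.9670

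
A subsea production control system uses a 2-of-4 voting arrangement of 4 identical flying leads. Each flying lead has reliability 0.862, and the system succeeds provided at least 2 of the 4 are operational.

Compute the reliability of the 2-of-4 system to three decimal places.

R = Σ_{i=2}^{4} C(4,i) p^i (1−p)^{4−i} with p = 0.862
C(4,2)·0.862^2·0.138^2 = 0.08490
C(4,3)·0.862^3·0.138^1 = 0.35356
C(4,4)·0.862^4·0.138^0 = 0.55211
Sum = 0.991

0.991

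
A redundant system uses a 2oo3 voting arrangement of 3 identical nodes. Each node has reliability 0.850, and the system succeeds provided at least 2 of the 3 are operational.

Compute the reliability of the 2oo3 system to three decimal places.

R = Σ_{i=2}^{3} C(3,i) p^i (1−p)^{3−i} with p = 0.850
C(3,2)·0.850^2·0.150^1 = 0.32513
C(3,3)·0.850^3·0.150^0 = 0.61413
Sum = 0.939

0.939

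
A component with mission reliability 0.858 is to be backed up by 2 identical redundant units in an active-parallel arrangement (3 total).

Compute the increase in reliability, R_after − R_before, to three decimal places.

0.139

R_before = 0.858
R_after = 1 − (1 − 0.858)^3 = 0.997
ΔR = 0.997 − 0.858 = 0.139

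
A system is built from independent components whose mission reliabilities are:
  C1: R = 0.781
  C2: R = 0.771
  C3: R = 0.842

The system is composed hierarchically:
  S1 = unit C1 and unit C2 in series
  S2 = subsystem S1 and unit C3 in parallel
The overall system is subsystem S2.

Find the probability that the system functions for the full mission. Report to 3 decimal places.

0.937

Series (C1 and C2): 0.78100 × 0.77100 = 0.60215
Parallel ([0.60215] and C3): 1 − (1 − 0.60215)(1 − 0.84200) = 0.937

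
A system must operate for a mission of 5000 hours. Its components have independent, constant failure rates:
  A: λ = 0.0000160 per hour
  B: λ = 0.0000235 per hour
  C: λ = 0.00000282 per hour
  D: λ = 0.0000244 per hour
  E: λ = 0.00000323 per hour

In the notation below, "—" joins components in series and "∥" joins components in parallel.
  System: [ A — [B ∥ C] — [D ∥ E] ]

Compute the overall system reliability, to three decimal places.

R(A) = exp(−0.0000160 × 5000) = 0.92312
R(B) = exp(−0.0000235 × 5000) = 0.88914
R(C) = exp(−0.00000282 × 5000) = 0.98600
R(D) = exp(−0.0000244 × 5000) = 0.88515
R(E) = exp(−0.00000323 × 5000) = 0.98398
Parallel (B and C): 1 − (1 − 0.88914)(1 − 0.98600) = 0.99845
Parallel (D and E): 1 − (1 − 0.88515)(1 − 0.98398) = 0.99816
Series (A, [0.99845], and [0.99816]): 0.92312 × 0.99845 × 0.99816 = 0.920

0.920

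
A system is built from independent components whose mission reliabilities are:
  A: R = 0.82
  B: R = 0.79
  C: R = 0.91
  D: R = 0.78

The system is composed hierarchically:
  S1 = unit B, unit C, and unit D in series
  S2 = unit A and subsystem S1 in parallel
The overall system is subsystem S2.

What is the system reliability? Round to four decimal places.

0.9209

Series (B, C, and D): 0.790000 × 0.910000 × 0.780000 = 0.560742
Parallel (A and [0.560742]): 1 − (1 − 0.820000)(1 − 0.560742) = 0.9209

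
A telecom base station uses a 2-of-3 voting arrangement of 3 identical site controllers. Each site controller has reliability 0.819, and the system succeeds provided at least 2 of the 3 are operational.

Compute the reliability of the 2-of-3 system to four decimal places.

0.9136

R = Σ_{i=2}^{3} C(3,i) p^i (1−p)^{3−i} with p = 0.819
C(3,2)·0.819^2·0.181^1 = 0.364223
C(3,3)·0.819^3·0.181^0 = 0.549353
Sum = 0.9136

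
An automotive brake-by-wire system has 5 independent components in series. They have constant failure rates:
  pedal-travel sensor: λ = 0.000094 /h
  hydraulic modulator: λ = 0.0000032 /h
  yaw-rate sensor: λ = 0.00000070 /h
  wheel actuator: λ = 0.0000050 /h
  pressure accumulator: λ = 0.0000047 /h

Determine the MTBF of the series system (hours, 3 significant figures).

9290

Series of exponential components: λ_sys = Σ λ_i
λ_sys = 0.000094 + 0.0000032 + 0.00000070 + 0.0000050 + 0.0000047 = 1.0760e-04 /h
MTBF = 1 / λ_sys = 9290 h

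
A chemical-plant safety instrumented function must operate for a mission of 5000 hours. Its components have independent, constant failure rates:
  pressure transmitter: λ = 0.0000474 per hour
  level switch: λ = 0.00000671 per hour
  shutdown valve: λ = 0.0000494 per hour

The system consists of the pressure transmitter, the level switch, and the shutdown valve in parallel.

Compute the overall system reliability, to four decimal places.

0.9985

R(pressure transmitter) = exp(−0.0000474 × 5000) = 0.788991
R(level switch) = exp(−0.00000671 × 5000) = 0.967007
R(shutdown valve) = exp(−0.0000494 × 5000) = 0.781141
Parallel (pressure transmitter, level switch, and shutdown valve): 1 − (1 − 0.788991)(1 − 0.967007)(1 − 0.781141) = 0.9985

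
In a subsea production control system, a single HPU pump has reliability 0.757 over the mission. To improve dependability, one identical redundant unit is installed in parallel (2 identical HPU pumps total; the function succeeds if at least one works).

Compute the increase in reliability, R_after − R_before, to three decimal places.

0.184

R_before = 0.757
R_after = 1 − (1 − 0.757)^2 = 0.941
ΔR = 0.941 − 0.757 = 0.184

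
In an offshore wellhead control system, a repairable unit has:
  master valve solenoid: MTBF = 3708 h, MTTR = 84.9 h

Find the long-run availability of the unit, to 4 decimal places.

A(master valve solenoid) = MTBF/(MTBF+MTTR) = 3708/(3708+84.9) = 0.9776

0.9776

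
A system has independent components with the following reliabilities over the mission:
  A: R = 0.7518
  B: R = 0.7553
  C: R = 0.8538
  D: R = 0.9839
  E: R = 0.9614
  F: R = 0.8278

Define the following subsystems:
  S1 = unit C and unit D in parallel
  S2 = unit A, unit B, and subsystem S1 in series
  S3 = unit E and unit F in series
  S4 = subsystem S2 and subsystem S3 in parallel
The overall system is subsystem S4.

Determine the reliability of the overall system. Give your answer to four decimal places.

Parallel (C and D): 1 − (1 − 0.853800)(1 − 0.983900) = 0.997646
Series (A, B, and [0.997646]): 0.751800 × 0.755300 × 0.997646 = 0.566498
Series (E and F): 0.961400 × 0.827800 = 0.795847
Parallel ([0.566498] and [0.795847]): 1 − (1 − 0.566498)(1 − 0.795847) = 0.9115

0.9115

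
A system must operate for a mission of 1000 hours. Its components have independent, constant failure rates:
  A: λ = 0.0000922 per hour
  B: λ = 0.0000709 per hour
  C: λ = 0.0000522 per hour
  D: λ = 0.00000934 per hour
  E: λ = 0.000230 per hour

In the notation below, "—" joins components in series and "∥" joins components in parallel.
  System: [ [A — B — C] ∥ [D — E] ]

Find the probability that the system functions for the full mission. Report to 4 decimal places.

R(A) = exp(−0.0000922 × 1000) = 0.911923
R(B) = exp(−0.0000709 × 1000) = 0.931555
R(C) = exp(−0.0000522 × 1000) = 0.949139
R(D) = exp(−0.00000934 × 1000) = 0.990703
R(E) = exp(−0.000230 × 1000) = 0.794534
Series (A, B, and C): 0.911923 × 0.931555 × 0.949139 = 0.806300
Series (D and E): 0.990703 × 0.794534 = 0.787147
Parallel ([0.806300] and [0.787147]): 1 − (1 − 0.806300)(1 − 0.787147) = 0.9588

0.9588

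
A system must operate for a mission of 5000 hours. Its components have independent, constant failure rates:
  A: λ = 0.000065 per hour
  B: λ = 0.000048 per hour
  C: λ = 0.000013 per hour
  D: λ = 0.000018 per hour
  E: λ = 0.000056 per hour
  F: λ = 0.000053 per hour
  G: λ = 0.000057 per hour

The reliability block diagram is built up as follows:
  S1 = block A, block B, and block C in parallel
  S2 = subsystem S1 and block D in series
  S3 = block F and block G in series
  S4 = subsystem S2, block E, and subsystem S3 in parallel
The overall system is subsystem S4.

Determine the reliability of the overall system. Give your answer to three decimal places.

R(A) = exp(−0.000065 × 5000) = 0.72253
R(B) = exp(−0.000048 × 5000) = 0.78663
R(C) = exp(−0.000013 × 5000) = 0.93707
R(D) = exp(−0.000018 × 5000) = 0.91393
R(E) = exp(−0.000056 × 5000) = 0.75578
R(F) = exp(−0.000053 × 5000) = 0.76721
R(G) = exp(−0.000057 × 5000) = 0.75201
Parallel (A, B, and C): 1 − (1 − 0.72253)(1 − 0.78663)(1 − 0.93707) = 0.99627
Series ([0.99627] and D): 0.99627 × 0.91393 = 0.91052
Series (F and G): 0.76721 × 0.75201 = 0.57695
Parallel ([0.91052], E, and [0.57695]): 1 − (1 − 0.91052)(1 − 0.75578)(1 − 0.57695) = 0.991

0.991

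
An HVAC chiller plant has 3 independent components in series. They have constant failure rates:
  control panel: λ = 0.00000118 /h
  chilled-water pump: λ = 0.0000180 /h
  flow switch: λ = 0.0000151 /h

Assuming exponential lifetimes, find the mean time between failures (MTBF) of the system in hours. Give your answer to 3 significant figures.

Series of exponential components: λ_sys = Σ λ_i
λ_sys = 0.00000118 + 0.0000180 + 0.0000151 = 3.4280e-05 /h
MTBF = 1 / λ_sys = 29200 h

29200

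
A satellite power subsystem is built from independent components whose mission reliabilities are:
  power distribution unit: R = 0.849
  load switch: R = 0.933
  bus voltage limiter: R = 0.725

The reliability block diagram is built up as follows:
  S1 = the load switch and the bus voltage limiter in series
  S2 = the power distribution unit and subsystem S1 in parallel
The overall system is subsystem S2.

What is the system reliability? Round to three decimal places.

Series (load switch and bus voltage limiter): 0.93300 × 0.72500 = 0.67643
Parallel (power distribution unit and [0.67643]): 1 − (1 − 0.84900)(1 − 0.67643) = 0.951

0.951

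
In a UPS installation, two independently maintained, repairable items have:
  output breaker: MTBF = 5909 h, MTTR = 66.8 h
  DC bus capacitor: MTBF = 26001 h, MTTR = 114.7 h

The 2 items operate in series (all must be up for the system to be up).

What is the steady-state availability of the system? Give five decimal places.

A(output breaker) = MTBF/(MTBF+MTTR) = 5909/(5909+66.8) = 0.988822
A(DC bus capacitor) = MTBF/(MTBF+MTTR) = 26001/(26001+114.7) = 0.995608
Series availability: 0.988822 × 0.995608 = 0.98448

0.98448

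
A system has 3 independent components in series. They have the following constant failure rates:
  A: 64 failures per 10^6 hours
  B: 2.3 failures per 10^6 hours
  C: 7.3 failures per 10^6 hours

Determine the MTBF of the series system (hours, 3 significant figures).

13600

Series of exponential components: λ_sys = Σ λ_i
λ_sys = 0.000064 + 0.0000023 + 0.0000073 = 7.3600e-05 /h
MTBF = 1 / λ_sys = 13600 h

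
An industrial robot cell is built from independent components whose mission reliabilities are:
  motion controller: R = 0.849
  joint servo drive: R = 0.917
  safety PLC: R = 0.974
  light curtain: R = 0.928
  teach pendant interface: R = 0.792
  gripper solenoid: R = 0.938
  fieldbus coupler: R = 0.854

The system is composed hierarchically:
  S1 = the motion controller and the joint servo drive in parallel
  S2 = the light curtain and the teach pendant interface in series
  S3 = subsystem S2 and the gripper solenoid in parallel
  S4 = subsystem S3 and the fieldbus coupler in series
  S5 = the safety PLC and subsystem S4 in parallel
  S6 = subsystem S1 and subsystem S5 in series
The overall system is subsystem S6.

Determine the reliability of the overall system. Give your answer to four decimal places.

Parallel (motion controller and joint servo drive): 1 − (1 − 0.849000)(1 − 0.917000) = 0.987467
Series (light curtain and teach pendant interface): 0.928000 × 0.792000 = 0.734976
Parallel ([0.734976] and gripper solenoid): 1 − (1 − 0.734976)(1 − 0.938000) = 0.983569
Series ([0.983569] and fieldbus coupler): 0.983569 × 0.854000 = 0.839968
Parallel (safety PLC and [0.839968]): 1 − (1 − 0.974000)(1 − 0.839968) = 0.995839
Series ([0.987467] and [0.995839]): 0.987467 × 0.995839 = 0.9834

0.9834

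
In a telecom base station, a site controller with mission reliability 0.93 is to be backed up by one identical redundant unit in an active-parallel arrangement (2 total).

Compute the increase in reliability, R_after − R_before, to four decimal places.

0.0651

R_before = 0.93
R_after = 1 − (1 − 0.93)^2 = 0.9951
ΔR = 0.9951 − 0.93 = 0.0651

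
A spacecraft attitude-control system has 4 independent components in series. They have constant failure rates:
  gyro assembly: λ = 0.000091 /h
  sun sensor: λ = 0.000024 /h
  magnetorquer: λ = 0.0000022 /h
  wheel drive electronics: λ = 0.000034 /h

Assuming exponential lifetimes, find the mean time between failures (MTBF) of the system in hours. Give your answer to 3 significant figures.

6610

Series of exponential components: λ_sys = Σ λ_i
λ_sys = 0.000091 + 0.000024 + 0.0000022 + 0.000034 = 1.5120e-04 /h
MTBF = 1 / λ_sys = 6610 h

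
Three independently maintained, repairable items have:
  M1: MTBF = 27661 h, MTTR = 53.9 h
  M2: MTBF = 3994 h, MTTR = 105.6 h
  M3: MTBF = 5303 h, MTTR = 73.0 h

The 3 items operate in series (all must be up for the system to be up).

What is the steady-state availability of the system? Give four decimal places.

0.9591

A(M1) = MTBF/(MTBF+MTTR) = 27661/(27661+53.9) = 0.998055
A(M2) = MTBF/(MTBF+MTTR) = 3994/(3994+105.6) = 0.974241
A(M3) = MTBF/(MTBF+MTTR) = 5303/(5303+73.0) = 0.986421
Series availability: 0.998055 × 0.974241 × 0.986421 = 0.9591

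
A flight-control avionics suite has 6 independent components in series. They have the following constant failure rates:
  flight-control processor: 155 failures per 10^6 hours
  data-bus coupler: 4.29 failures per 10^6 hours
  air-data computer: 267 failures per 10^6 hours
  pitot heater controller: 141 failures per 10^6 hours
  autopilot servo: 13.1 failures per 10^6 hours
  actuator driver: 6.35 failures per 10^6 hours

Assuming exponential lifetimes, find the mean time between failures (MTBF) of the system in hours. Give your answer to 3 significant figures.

1700

Series of exponential components: λ_sys = Σ λ_i
λ_sys = 0.000155 + 0.00000429 + 0.000267 + 0.000141 + 0.0000131 + 0.00000635 = 5.8674e-04 /h
MTBF = 1 / λ_sys = 1700 h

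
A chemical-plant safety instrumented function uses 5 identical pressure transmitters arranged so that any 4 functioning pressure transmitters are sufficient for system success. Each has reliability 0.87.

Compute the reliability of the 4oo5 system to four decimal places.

0.8708

R = Σ_{i=4}^{5} C(5,i) p^i (1−p)^{5−i} with p = 0.87
C(5,4)·0.87^4·0.13^1 = 0.372383
C(5,5)·0.87^5·0.13^0 = 0.498421
Sum = 0.8708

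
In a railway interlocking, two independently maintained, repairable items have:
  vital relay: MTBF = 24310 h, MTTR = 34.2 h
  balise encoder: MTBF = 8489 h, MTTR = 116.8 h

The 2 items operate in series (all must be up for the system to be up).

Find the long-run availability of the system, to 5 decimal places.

0.98504

A(vital relay) = MTBF/(MTBF+MTTR) = 24310/(24310+34.2) = 0.998595
A(balise encoder) = MTBF/(MTBF+MTTR) = 8489/(8489+116.8) = 0.986428
Series availability: 0.998595 × 0.986428 = 0.98504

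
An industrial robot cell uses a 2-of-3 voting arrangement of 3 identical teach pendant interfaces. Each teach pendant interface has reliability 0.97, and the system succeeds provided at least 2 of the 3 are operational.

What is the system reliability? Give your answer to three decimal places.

R = Σ_{i=2}^{3} C(3,i) p^i (1−p)^{3−i} with p = 0.97
C(3,2)·0.97^2·0.03^1 = 0.08468
C(3,3)·0.97^3·0.03^0 = 0.91267
Sum = 0.997

0.997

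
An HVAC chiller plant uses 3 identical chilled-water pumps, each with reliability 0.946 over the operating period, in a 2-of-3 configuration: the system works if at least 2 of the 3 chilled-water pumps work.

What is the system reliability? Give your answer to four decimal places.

R = Σ_{i=2}^{3} C(3,i) p^i (1−p)^{3−i} with p = 0.946
C(3,2)·0.946^2·0.054^1 = 0.144976
C(3,3)·0.946^3·0.054^0 = 0.846591
Sum = 0.9916

0.9916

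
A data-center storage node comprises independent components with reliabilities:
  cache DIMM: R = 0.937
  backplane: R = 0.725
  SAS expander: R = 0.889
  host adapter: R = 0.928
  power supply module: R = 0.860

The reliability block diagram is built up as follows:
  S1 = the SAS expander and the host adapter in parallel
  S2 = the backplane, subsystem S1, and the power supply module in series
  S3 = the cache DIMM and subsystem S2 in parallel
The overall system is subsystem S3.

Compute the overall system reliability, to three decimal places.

Parallel (SAS expander and host adapter): 1 − (1 − 0.88900)(1 − 0.92800) = 0.99201
Series (backplane, [0.99201], and power supply module): 0.72500 × 0.99201 × 0.86000 = 0.61852
Parallel (cache DIMM and [0.61852]): 1 − (1 − 0.93700)(1 − 0.61852) = 0.976

0.976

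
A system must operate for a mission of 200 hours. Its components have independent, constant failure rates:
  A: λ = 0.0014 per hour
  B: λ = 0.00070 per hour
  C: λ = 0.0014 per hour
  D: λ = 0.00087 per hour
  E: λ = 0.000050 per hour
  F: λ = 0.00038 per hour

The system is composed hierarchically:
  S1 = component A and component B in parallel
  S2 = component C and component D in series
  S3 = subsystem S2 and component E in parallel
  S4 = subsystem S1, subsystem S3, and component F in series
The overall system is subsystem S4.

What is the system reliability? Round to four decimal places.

R(A) = exp(−0.0014 × 200) = 0.755784
R(B) = exp(−0.00070 × 200) = 0.869358
R(C) = exp(−0.0014 × 200) = 0.755784
R(D) = exp(−0.00087 × 200) = 0.840297
R(E) = exp(−0.000050 × 200) = 0.990050
R(F) = exp(−0.00038 × 200) = 0.926816
Parallel (A and B): 1 − (1 − 0.755784)(1 − 0.869358) = 0.968095
Series (C and D): 0.755784 × 0.840297 = 0.635083
Parallel ([0.635083] and E): 1 − (1 − 0.635083)(1 − 0.990050) = 0.996369
Series ([0.968095], [0.996369], and F): 0.968095 × 0.996369 × 0.926816 = 0.8940

0.8940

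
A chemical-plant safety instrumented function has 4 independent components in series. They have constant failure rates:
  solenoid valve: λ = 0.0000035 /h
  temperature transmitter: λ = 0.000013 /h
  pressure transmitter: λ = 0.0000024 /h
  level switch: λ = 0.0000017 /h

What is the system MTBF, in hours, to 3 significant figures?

48500

Series of exponential components: λ_sys = Σ λ_i
λ_sys = 0.0000035 + 0.000013 + 0.0000024 + 0.0000017 = 2.0600e-05 /h
MTBF = 1 / λ_sys = 48500 h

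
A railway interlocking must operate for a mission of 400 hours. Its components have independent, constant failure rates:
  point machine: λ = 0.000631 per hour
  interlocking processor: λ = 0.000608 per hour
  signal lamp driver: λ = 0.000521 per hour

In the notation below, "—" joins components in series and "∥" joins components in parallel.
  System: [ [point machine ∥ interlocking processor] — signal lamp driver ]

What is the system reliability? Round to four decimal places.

0.7728

R(point machine) = exp(−0.000631 × 400) = 0.776934
R(interlocking processor) = exp(−0.000608 × 400) = 0.784115
R(signal lamp driver) = exp(−0.000521 × 400) = 0.811882
Parallel (point machine and interlocking processor): 1 − (1 − 0.776934)(1 − 0.784115) = 0.951843
Series ([0.951843] and signal lamp driver): 0.951843 × 0.811882 = 0.7728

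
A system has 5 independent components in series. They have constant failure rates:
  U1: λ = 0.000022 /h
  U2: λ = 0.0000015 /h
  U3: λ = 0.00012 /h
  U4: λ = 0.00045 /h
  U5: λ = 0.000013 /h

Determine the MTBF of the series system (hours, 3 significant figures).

Series of exponential components: λ_sys = Σ λ_i
λ_sys = 0.000022 + 0.0000015 + 0.00012 + 0.00045 + 0.000013 = 6.0650e-04 /h
MTBF = 1 / λ_sys = 1650 h

1650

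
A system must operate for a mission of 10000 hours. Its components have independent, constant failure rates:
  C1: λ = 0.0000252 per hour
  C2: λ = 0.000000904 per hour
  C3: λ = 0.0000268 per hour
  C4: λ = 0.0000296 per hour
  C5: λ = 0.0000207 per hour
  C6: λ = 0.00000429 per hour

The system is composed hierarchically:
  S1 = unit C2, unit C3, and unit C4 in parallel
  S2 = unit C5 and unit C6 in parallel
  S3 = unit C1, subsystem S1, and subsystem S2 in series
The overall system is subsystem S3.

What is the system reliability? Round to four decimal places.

R(C1) = exp(−0.0000252 × 10000) = 0.777245
R(C2) = exp(−0.000000904 × 10000) = 0.991001
R(C3) = exp(−0.0000268 × 10000) = 0.764908
R(C4) = exp(−0.0000296 × 10000) = 0.743787
R(C5) = exp(−0.0000207 × 10000) = 0.813020
R(C6) = exp(−0.00000429 × 10000) = 0.958007
Parallel (C2, C3, and C4): 1 − (1 − 0.991001)(1 − 0.764908)(1 − 0.743787) = 0.999458
Parallel (C5 and C6): 1 − (1 − 0.813020)(1 − 0.958007) = 0.992148
Series (C1, [0.999458], and [0.992148]): 0.777245 × 0.999458 × 0.992148 = 0.7707

0.7707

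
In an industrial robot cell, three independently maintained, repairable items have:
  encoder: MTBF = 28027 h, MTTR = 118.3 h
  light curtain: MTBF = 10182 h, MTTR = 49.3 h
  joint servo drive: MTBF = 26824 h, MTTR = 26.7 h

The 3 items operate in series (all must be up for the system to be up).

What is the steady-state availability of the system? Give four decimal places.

A(encoder) = MTBF/(MTBF+MTTR) = 28027/(28027+118.3) = 0.995797
A(light curtain) = MTBF/(MTBF+MTTR) = 10182/(10182+49.3) = 0.995181
A(joint servo drive) = MTBF/(MTBF+MTTR) = 26824/(26824+26.7) = 0.999006
Series availability: 0.995797 × 0.995181 × 0.999006 = 0.9900

0.9900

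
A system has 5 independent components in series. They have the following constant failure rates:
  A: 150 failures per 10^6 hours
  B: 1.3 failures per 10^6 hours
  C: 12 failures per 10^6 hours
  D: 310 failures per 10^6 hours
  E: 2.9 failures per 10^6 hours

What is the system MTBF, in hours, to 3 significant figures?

Series of exponential components: λ_sys = Σ λ_i
λ_sys = 0.00015 + 0.0000013 + 0.000012 + 0.00031 + 0.0000029 = 4.7620e-04 /h
MTBF = 1 / λ_sys = 2100 h

2100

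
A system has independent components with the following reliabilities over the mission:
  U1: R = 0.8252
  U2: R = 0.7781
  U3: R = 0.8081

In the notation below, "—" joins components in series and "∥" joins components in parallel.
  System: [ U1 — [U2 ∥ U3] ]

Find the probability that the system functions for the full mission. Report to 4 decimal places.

Parallel (U2 and U3): 1 − (1 − 0.778100)(1 − 0.808100) = 0.957417
Series (U1 and [0.957417]): 0.825200 × 0.957417 = 0.7901

0.7901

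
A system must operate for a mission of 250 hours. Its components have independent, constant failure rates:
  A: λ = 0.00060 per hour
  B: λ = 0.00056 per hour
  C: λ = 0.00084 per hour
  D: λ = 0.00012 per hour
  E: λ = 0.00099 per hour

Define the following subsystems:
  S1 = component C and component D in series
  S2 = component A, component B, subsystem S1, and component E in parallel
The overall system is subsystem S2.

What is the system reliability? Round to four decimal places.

R(A) = exp(−0.00060 × 250) = 0.860708
R(B) = exp(−0.00056 × 250) = 0.869358
R(C) = exp(−0.00084 × 250) = 0.810584
R(D) = exp(−0.00012 × 250) = 0.970446
R(E) = exp(−0.00099 × 250) = 0.780750
Series (C and D): 0.810584 × 0.970446 = 0.786628
Parallel (A, B, [0.786628], and E): 1 − (1 − 0.860708)(1 − 0.869358)(1 − 0.786628)(1 − 0.780750) = 0.9991

0.9991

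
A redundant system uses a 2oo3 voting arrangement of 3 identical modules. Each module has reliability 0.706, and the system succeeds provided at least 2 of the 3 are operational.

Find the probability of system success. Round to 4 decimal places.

R = Σ_{i=2}^{3} C(3,i) p^i (1−p)^{3−i} with p = 0.706
C(3,2)·0.706^2·0.294^1 = 0.439621
C(3,3)·0.706^3·0.294^0 = 0.351896
Sum = 0.7915

0.7915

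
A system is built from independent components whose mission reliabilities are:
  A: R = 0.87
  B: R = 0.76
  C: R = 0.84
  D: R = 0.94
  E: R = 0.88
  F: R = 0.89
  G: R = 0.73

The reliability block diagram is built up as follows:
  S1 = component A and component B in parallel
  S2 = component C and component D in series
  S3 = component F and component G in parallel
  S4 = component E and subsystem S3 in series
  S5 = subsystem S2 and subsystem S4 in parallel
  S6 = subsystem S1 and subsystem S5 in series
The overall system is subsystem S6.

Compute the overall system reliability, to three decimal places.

Parallel (A and B): 1 − (1 − 0.87000)(1 − 0.76000) = 0.96880
Series (C and D): 0.84000 × 0.94000 = 0.78960
Parallel (F and G): 1 − (1 − 0.89000)(1 − 0.73000) = 0.97030
Series (E and [0.97030]): 0.88000 × 0.97030 = 0.85386
Parallel ([0.78960] and [0.85386]): 1 − (1 − 0.78960)(1 − 0.85386) = 0.96925
Series ([0.96880] and [0.96925]): 0.96880 × 0.96925 = 0.939

0.939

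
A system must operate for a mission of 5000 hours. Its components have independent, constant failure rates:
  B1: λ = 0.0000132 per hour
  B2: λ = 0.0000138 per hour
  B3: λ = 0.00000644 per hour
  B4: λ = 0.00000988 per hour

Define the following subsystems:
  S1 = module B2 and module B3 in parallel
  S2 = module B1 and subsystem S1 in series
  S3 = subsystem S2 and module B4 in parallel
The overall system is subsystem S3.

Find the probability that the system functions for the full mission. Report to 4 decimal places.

R(B1) = exp(−0.0000132 × 5000) = 0.936131
R(B2) = exp(−0.0000138 × 5000) = 0.933327
R(B3) = exp(−0.00000644 × 5000) = 0.968313
R(B4) = exp(−0.00000988 × 5000) = 0.951800
Parallel (B2 and B3): 1 − (1 − 0.933327)(1 − 0.968313) = 0.997887
Series (B1 and [0.997887]): 0.936131 × 0.997887 = 0.934153
Parallel ([0.934153] and B4): 1 − (1 − 0.934153)(1 − 0.951800) = 0.9968

0.9968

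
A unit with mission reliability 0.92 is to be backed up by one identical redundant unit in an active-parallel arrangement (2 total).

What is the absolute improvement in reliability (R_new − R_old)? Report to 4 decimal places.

R_before = 0.92
R_after = 1 − (1 − 0.92)^2 = 0.9936
ΔR = 0.9936 − 0.92 = 0.0736

0.0736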